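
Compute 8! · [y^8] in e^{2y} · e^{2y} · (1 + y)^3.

The EGF product rule gives c_8 = Σ_{k_1+k_2+k_3=8} C(8; k_1,k_2,k_3) · ∏ g_i(k_i), where e^{2y} gives (2)^k; e^{2y} gives (2)^k; (1+y)^3 gives the falling factorial (3)_k.
g_1(k) for k = 0…8: 1, 2, 4, 8, 16, 32, 64, 128, 256.
g_2(k) for k = 0…8: 1, 2, 4, 8, 16, 32, 64, 128, 256.
g_3(k) for k = 0…8: 1, 3, 6, 6, 0, 0, 0, 0, 0.
First combine the last two factors: h(k) = Σ_j C(k,j)·g_2(j)·g_3(k−j) for k = 0…8: 1, 5, 22, 86, 304, 992, 3040, 8864, 24832.
c_8 = Σ_k C(8,k)·g_1(k)·h(8−k) = 1·1·24832 + 8·2·8864 + 28·4·3040 + 56·8·992 + 70·16·304 + 56·32·86 + 28·64·22 + 8·128·5 + 1·256·1 = 24832 + 141824 + 340480 + 444416 + 340480 + 154112 + 39424 + 5120 + 256 = 1490944.

1490944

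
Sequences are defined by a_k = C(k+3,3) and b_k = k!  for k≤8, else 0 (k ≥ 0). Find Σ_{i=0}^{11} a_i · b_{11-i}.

1038160

This is [x^11] in the product of the two ordinary generating functions.
Σ = 1·0 + 4·0 + 10·0 + 20·40320 + 35·5040 + 56·720 + 84·120 + 120·24 + 165·6 + 220·2 + 286·1 + 364·1 = 1038160.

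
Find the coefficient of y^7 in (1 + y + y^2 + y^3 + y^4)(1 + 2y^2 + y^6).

1

(1 + y + y^2 + y^3 + y^4) has coefficients 1,1,1,1,1 for degrees 0…4.
(1 + 2y^2 + y^6) has coefficients 1,0,2,0,0,0,1,0 for degrees 0…7.
[y^7] = 1·0 + 1·1 + 1·0 + 1·0 + 1·0 = 1.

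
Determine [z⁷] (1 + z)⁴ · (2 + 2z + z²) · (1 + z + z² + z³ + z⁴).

47

(1 + z)⁴ has coefficients 1,4,6,4,1 for degrees 0…4.
(2 + 2z + z²) has coefficients 2,2,1,0,0,0,0,0 for degrees 0…7.
Finally multiplying by (1 + z + z² + z³ + z⁴), the product of all factors after the first has coefficients 2,4,5,5,5,3,1,0 for degrees 0…7.
[z⁷] = 1·0 + 4·1 + 6·3 + 4·5 + 1·5 = 47.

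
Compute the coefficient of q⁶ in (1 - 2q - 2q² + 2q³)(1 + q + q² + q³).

2

(1 - 2q - 2q² + 2q³) has coefficients 1,-2,-2,2 for degrees 0…3.
(1 + q + q² + q³) has coefficients 1,1,1,1,0,0,0 for degrees 0…6.
[q⁶] = 1·0 − 2·0 − 2·0 + 2·1 = 2.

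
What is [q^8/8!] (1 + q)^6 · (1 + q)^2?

The EGF product rule gives c_8 = Σ_{k_1+k_2=8} C(8; k_1,k_2) · ∏ g_i(k_i), where (1+q)^6 gives the falling factorial (6)_k; (1+q)^2 gives the falling factorial (2)_k.
g_1(k) for k = 0…8: 1, 6, 30, 120, 360, 720, 720, 0, 0.
g_2(k) for k = 0…8: 1, 2, 2, 0, 0, 0, 0, 0, 0.
c_8 = Σ_k C(8,k)·g_1(k)·g_2(8−k) = 28·720·2 = 40320.

40320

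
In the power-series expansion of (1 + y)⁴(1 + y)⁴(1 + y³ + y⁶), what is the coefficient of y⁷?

(1 + y)⁴ has coefficients 1,4,6,4,1 for degrees 0…4.
(1 + y)⁴ has coefficients 1,4,6,4,1,0,0,0 for degrees 0…7.
Finally multiplying by (1 + y³ + y⁶), the product of all factors after the first has coefficients 1,4,6,5,5,6,5,5 for degrees 0…7.
[y⁷] = 1·5 + 4·5 + 6·6 + 4·5 + 1·5 = 86.

86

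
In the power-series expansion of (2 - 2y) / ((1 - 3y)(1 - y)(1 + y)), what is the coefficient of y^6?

Partial fractions give a closed form: a_n = (3/2)·3^n + (1/2)·(-1)^n.
At n = 6: a_6 = 1094.

1094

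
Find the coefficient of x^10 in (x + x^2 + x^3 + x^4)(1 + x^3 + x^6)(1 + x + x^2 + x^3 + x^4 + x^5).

(x + x^2 + x^3 + x^4) has coefficients 0,1,1,1,1 for degrees 0…4.
(1 + x^3 + x^6) has coefficients 1,0,0,1,0,0,1,0,0,0,0 for degrees 0…10.
Finally multiplying by (1 + x + x^2 + x^3 + x^4 + x^5), the product of all factors after the first has coefficients 1,1,1,2,2,2,2,2,2,1,1 for degrees 0…10.
[x^10] = 1·1 + 1·2 + 1·2 + 1·2 = 7.

7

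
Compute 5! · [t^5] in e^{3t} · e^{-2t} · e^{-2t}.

The EGF product rule gives c_5 = Σ_{k_1+k_2+k_3=5} C(5; k_1,k_2,k_3) · ∏ g_i(k_i), where e^{3t} gives (3)^k; e^{-2t} gives (-2)^k; e^{-2t} gives (-2)^k.
g_1(k) for k = 0…5: 1, 3, 9, 27, 81, 243.
g_2(k) for k = 0…5: 1, -2, 4, -8, 16, -32.
g_3(k) for k = 0…5: 1, -2, 4, -8, 16, -32.
First combine the last two factors: h(k) = Σ_j C(k,j)·g_2(j)·g_3(k−j) for k = 0…5: 1, -4, 16, -64, 256, -1024.
c_5 = Σ_k C(5,k)·g_1(k)·h(5−k) = 1·1·(-1024) + 5·3·256 + 10·9·(-64) + 10·27·16 + 5·81·(-4) + 1·243·1 = −1024 + 3840 − 5760 + 4320 − 1620 + 243 = -1.

-1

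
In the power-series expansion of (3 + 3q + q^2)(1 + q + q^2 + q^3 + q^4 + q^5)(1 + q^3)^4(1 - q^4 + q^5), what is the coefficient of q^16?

26

(3 + 3q + q^2) has coefficients 3,3,1 for degrees 0…2.
(1 + q + q^2 + q^3 + q^4 + q^5) has coefficients 1,1,1,1,1,1,0,0,0,0,0,0,0,0,0,0,0 for degrees 0…16.
Multiplying by (1 + q^3)^4 gives running coefficients 1,1,1,5,5,5,10,10,10,10,10,10,5,5,5,1,1 for degrees 0…16.
Finally multiplying by (1 - q^4 + q^5), the product of all factors after the first has coefficients 1,1,1,5,4,5,10,6,10,10,5,10,5,5,5,1,6 for degrees 0…16.
[q^16] = 3·6 + 3·1 + 1·5 = 26.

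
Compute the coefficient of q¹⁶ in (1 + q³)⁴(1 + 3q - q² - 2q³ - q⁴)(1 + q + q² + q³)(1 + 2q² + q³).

(1 + q³)⁴ has coefficients 1,0,0,4,0,0,6,0,0,4,0,0,1 for degrees 0…12.
(1 + 3q - q² - 2q³ - q⁴) has coefficients 1,3,-1,-2,-1,0,0,0,0,0,0,0,0,0,0,0,0 for degrees 0…16.
Multiplying by (1 + q + q² + q³) gives running coefficients 1,4,3,1,-1,-4,-3,-1,0,0,0,0,0,0,0,0,0 for degrees 0…16.
Finally multiplying by (1 + 2q² + q³), the product of all factors after the first has coefficients 1,4,5,10,9,1,-4,-10,-10,-5,-1,0,0,0,0,0,0 for degrees 0…16.
[q¹⁶] = 1·0 + 4·0 + 6·(-1) + 4·(-10) + 1·9 = -37.

-37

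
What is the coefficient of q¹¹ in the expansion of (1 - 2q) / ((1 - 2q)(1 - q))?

1

The denominator gives the recurrence a_n = 3a_(n−1) − 2a_(n−2) for n ≥ 3; the numerator fixes a_0 = 1, a_1 = 1, a_2 = 1.
Iterating: 1, 1, 1, 1, 1, 1, 1, 1, 1, 1, 1, 1, so a_11 = 1.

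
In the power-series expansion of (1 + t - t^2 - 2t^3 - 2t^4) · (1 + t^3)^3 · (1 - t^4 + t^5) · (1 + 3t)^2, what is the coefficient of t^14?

-18

(1 + t - t^2 - 2t^3 - 2t^4) has coefficients 1,1,-1,-2,-2 for degrees 0…4.
(1 + t^3)^3 has coefficients 1,0,0,3,0,0,3,0,0,1,0,0,0,0,0 for degrees 0…14.
Multiplying by (1 - t^4 + t^5) gives running coefficients 1,0,0,3,-1,1,3,-3,3,1,-3,3,0,-1,1 for degrees 0…14.
Finally multiplying by (1 + 3t)^2, the product of all factors after the first has coefficients 1,6,9,3,17,22,0,24,12,-8,30,-6,-9,26,-5 for degrees 0…14.
[t^14] = 1·(-5) + 1·26 − 1·(-9) − 2·(-6) − 2·30 = -18.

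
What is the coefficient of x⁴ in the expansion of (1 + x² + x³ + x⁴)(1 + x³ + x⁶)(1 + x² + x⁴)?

3

(1 + x² + x³ + x⁴) has coefficients 1,0,1,1,1 for degrees 0…4.
(1 + x³ + x⁶) has coefficients 1,0,0,1,0 for degrees 0…4.
Finally multiplying by (1 + x² + x⁴), the product of all factors after the first has coefficients 1,0,1,1,1 for degrees 0…4.
[x⁴] = 1·1 + 1·1 + 1·0 + 1·1 = 3.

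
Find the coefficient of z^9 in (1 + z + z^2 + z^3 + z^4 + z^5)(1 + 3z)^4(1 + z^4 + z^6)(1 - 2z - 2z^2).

-1374

(1 + z + z^2 + z^3 + z^4 + z^5) has coefficients 1,1,1,1,1,1 for degrees 0…5.
(1 + 3z)^4 has coefficients 1,12,54,108,81,0,0,0,0,0 for degrees 0…9.
Multiplying by (1 + z^4 + z^6) gives running coefficients 1,12,54,108,82,12,55,120,135,108 for degrees 0…9.
Finally multiplying by (1 - 2z - 2z^2), the product of all factors after the first has coefficients 1,10,28,-24,-242,-368,-133,-14,-215,-402 for degrees 0…9.
[z^9] = 1·(-402) + 1·(-215) + 1·(-14) + 1·(-133) + 1·(-368) + 1·(-242) = -1374.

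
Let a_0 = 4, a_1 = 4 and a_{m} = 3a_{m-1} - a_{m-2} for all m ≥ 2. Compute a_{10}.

The ordinary generating function has denominator 1 - 3t + t^2.
Iterating the recurrence: a_0,…,a_{10} = 4, 4, 8, 20, 52, 136, 356, 932, 2440, 6388, 16724.

16724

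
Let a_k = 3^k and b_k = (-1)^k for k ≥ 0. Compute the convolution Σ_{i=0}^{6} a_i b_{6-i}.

This is [x^6] in the product of the two ordinary generating functions.
Σ = 1·1 + 3·(-1) + 9·1 + 27·(-1) + 81·1 + 243·(-1) + 729·1 = 547.

547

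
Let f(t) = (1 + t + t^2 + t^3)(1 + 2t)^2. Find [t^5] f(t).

4

(1 + t + t^2 + t^3) has coefficients 1,1,1,1 for degrees 0…3.
(1 + 2t)^2 has coefficients 1,4,4,0,0,0 for degrees 0…5.
[t^5] = 1·0 + 1·0 + 1·0 + 1·4 = 4.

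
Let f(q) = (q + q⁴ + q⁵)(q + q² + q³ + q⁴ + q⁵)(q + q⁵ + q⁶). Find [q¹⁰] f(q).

(q + q⁴ + q⁵) has coefficients 0,1,0,0,1,1 for degrees 0…5.
(q + q² + q³ + q⁴ + q⁵) has coefficients 0,1,1,1,1,1,0,0,0,0,0 for degrees 0…10.
Finally multiplying by (q + q⁵ + q⁶), the product of all factors after the first has coefficients 0,0,1,1,1,1,2,2,2,2,2 for degrees 0…10.
[q¹⁰] = 1·2 + 1·2 + 1·1 = 5.

5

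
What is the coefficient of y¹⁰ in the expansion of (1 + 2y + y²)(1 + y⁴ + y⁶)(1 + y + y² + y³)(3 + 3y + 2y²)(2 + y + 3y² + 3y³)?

(1 + 2y + y²) has coefficients 1,2,1 for degrees 0…2.
(1 + y⁴ + y⁶) has coefficients 1,0,0,0,1,0,1,0,0,0,0 for degrees 0…10.
Multiplying by (1 + y + y² + y³) gives running coefficients 1,1,1,1,1,1,2,2,1,1,0 for degrees 0…10.
Multiplying by (3 + 3y + 2y²) gives running coefficients 3,6,8,8,8,8,11,14,13,10,5 for degrees 0…10.
Finally multiplying by (2 + y + 3y² + 3y³), the product of all factors after the first has coefficients 6,15,31,51,66,72,78,87,97,108,101 for degrees 0…10.
[y¹⁰] = 1·101 + 2·108 + 1·97 = 414.

414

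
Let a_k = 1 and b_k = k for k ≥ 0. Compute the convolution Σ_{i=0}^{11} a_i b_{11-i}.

66

This is [x^11] in the product of the two ordinary generating functions.
Σ = 1·11 + 1·10 + 1·9 + 1·8 + 1·7 + 1·6 + 1·5 + 1·4 + 1·3 + 1·2 + 1·1 + 1·0 = 66.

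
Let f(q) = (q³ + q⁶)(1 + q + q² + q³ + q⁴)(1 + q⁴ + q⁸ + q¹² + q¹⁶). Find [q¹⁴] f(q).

3

(q³ + q⁶) has coefficients 0,0,0,1,0,0,1 for degrees 0…6.
(1 + q + q² + q³ + q⁴) has coefficients 1,1,1,1,1,0,0,0,0,0,0,0,0,0,0 for degrees 0…14.
Finally multiplying by (1 + q⁴ + q⁸ + q¹² + q¹⁶), the product of all factors after the first has coefficients 1,1,1,1,2,1,1,1,2,1,1,1,2,1,1 for degrees 0…14.
[q¹⁴] = 1·1 + 1·2 = 3.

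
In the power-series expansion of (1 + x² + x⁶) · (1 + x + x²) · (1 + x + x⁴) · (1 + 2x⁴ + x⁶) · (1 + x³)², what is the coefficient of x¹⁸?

(1 + x² + x⁶) has coefficients 1,0,1,0,0,0,1 for degrees 0…6.
(1 + x + x²) has coefficients 1,1,1,0,0,0,0,0,0,0,0,0,0,0,0,0,0,0,0 for degrees 0…18.
Multiplying by (1 + x + x⁴) gives running coefficients 1,2,2,1,1,1,1,0,0,0,0,0,0,0,0,0,0,0,0 for degrees 0…18.
Multiplying by (1 + 2x⁴ + x⁶) gives running coefficients 1,2,2,1,3,5,6,4,4,3,3,1,1,0,0,0,0,0,0 for degrees 0…18.
Finally multiplying by (1 + x³)², the product of all factors after the first has coefficients 1,2,2,3,7,9,9,12,16,16,14,14,13,10,6,5,3,1,1 for degrees 0…18.
[x¹⁸] = 1·1 + 1·3 + 1·13 = 17.

17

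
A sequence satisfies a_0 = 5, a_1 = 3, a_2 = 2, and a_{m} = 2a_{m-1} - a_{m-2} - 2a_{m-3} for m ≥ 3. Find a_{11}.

591

The ordinary generating function has denominator 1 - 2x + x^2 + 2x^3.
Iterating the recurrence: a_0,…,a_{11} = 5, 3, 2, -9, -26, -47, -50, -1, 142, 385, 630, 591.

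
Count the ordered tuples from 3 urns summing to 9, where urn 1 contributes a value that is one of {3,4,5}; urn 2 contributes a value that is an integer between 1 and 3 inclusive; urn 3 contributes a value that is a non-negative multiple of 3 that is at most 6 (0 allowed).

The generating function for the choices is (t^3 + t^4 + t^5)·(t + t^2 + t^3)·(1 + t^3 + t^6); the count is [t^9].
(t^3 + t^4 + t^5) has coefficients 0,0,0,1,1,1 for degrees 0…5.
(t + t^2 + t^3) has coefficients 0,1,1,1,0,0,0,0,0,0 for degrees 0…9.
Finally multiplying by (1 + t^3 + t^6), the product of all factors after the first has coefficients 0,1,1,1,1,1,1,1,1,1 for degrees 0…9.
[t^9] = 1·1 + 1·1 + 1·1 = 3.

3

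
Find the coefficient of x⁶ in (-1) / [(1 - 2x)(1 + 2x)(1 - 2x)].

-256

The denominator gives the recurrence a_n = 2a_(n−1) + 4a_(n−2) − 8a_(n−3) for n ≥ 3; the numerator fixes a_0 = -1, a_1 = -2, a_2 = -8.
Iterating: -1, -2, -8, -16, -48, -96, -256, so a_6 = -256.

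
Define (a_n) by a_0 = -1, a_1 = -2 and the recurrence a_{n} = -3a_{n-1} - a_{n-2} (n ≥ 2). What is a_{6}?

The ordinary generating function has denominator 1 + 3x + x^2.
Iterating the recurrence: a_0,…,a_{6} = -1, -2, 7, -19, 50, -131, 343.

343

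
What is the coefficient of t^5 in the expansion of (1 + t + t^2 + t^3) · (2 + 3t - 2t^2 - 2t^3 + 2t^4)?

(1 + t + t^2 + t^3) has coefficients 1,1,1,1 for degrees 0…3.
(2 + 3t - 2t^2 - 2t^3 + 2t^4) has coefficients 2,3,-2,-2,2,0 for degrees 0…5.
[t^5] = 1·0 + 1·2 + 1·(-2) + 1·(-2) = -2.

-2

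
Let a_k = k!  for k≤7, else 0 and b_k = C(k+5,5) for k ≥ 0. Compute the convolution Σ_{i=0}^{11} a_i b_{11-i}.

Write out a_i and b_{11-i} for i = 0,…,11 and sum the products.
Σ = 1·4368 + 1·3003 + 2·2002 + 6·1287 + 24·792 + 120·462 + 720·252 + 5040·126 + 0·56 + 0·21 + 0·6 + 0·1 = 910025.

910025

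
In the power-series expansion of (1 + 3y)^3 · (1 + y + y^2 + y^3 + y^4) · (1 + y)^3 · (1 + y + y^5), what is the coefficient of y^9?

818

(1 + 3y)^3 has coefficients 1,9,27,27 for degrees 0…3.
(1 + y + y^2 + y^3 + y^4) has coefficients 1,1,1,1,1,0,0,0,0,0 for degrees 0…9.
Multiplying by (1 + y)^3 gives running coefficients 1,4,7,8,8,7,4,1,0,0 for degrees 0…9.
Finally multiplying by (1 + y + y^5), the product of all factors after the first has coefficients 1,5,11,15,16,16,15,12,9,8 for degrees 0…9.
[y^9] = 1·8 + 9·9 + 27·12 + 27·15 = 818.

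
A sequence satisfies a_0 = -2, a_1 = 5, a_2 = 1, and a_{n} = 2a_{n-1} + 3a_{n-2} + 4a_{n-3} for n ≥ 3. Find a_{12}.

484041

The ordinary generating function has denominator 1 - 2q - 3q^2 - 4q^3.
Iterating the recurrence: a_0,…,a_{12} = -2, 5, 1, 9, 41, 113, 385, 1273, 4153, 13665, 44881, 147369, 484041.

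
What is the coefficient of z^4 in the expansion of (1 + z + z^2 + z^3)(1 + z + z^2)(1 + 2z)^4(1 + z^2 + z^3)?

(1 + z + z^2 + z^3) has coefficients 1,1,1,1 for degrees 0…3.
(1 + z + z^2) has coefficients 1,1,1,0,0 for degrees 0…4.
Multiplying by (1 + 2z)^4 gives running coefficients 1,9,33,64,72 for degrees 0…4.
Finally multiplying by (1 + z^2 + z^3), the product of all factors after the first has coefficients 1,9,34,74,114 for degrees 0…4.
[z^4] = 1·114 + 1·74 + 1·34 + 1·9 = 231.

231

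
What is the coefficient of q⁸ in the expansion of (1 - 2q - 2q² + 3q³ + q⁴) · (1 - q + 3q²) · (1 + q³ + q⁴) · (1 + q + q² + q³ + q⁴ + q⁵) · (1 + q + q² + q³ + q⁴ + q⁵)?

-15

(1 - 2q - 2q² + 3q³ + q⁴) has coefficients 1,-2,-2,3,1 for degrees 0…4.
(1 - q + 3q²) has coefficients 1,-1,3,0,0,0,0,0,0 for degrees 0…8.
Multiplying by (1 + q³ + q⁴) gives running coefficients 1,-1,3,1,0,2,3,0,0 for degrees 0…8.
Multiplying by (1 + q + q² + q³ + q⁴ + q⁵) gives running coefficients 1,0,3,4,4,6,8,9,6 for degrees 0…8.
Finally multiplying by (1 + q + q² + q³ + q⁴ + q⁵), the product of all factors after the first has coefficients 1,1,4,8,12,18,25,34,37 for degrees 0…8.
[q⁸] = 1·37 − 2·34 − 2·25 + 3·18 + 1·12 = -15.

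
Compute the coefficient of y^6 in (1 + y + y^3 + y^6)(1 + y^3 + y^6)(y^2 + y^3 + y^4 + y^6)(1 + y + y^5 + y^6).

(1 + y + y^3 + y^6) has coefficients 1,1,0,1,0,0,1 for degrees 0…6.
(1 + y^3 + y^6) has coefficients 1,0,0,1,0,0,1 for degrees 0…6.
Multiplying by (y^2 + y^3 + y^4 + y^6) gives running coefficients 0,0,1,1,1,1,2 for degrees 0…6.
Finally multiplying by (1 + y + y^5 + y^6), the product of all factors after the first has coefficients 0,0,1,2,2,2,3 for degrees 0…6.
[y^6] = 1·3 + 1·2 + 1·2 + 1·0 = 7.

7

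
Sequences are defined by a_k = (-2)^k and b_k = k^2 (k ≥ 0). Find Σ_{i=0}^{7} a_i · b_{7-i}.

29

Write out a_i and b_{7-i} for i = 0,…,7 and sum the products.
Σ = 1·49 − 2·36 + 4·25 − 8·16 + 16·9 − 32·4 + 64·1 − 128·0 = 29.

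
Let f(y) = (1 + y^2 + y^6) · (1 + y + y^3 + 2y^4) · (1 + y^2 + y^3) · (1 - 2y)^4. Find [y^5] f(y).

(1 + y^2 + y^6) has coefficients 1,0,1,0,0,0 for degrees 0…5.
(1 + y + y^3 + 2y^4) has coefficients 1,1,0,1,2,0 for degrees 0…5.
Multiplying by (1 + y^2 + y^3) gives running coefficients 1,1,1,3,3,1 for degrees 0…5.
Finally multiplying by (1 - 2y)^4, the product of all factors after the first has coefficients 1,-7,17,-13,-13,33 for degrees 0…5.
[y^5] = 1·33 + 1·(-13) = 20.

20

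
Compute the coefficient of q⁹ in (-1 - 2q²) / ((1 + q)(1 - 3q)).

-18042

The denominator gives the recurrence a_n = 2a_(n−1) + 3a_(n−2) for n ≥ 3; the numerator fixes a_0 = -1, a_1 = -2, a_2 = -9.
Iterating: -1, -2, -9, -24, -75, -222, -669, -2004, -6015, -18042, so a_9 = -18042.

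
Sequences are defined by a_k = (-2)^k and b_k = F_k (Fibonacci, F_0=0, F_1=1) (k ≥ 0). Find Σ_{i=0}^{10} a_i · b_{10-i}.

-385

Write out a_i and b_{10-i} for i = 0,…,10 and sum the products.
Σ = 1·55 − 2·34 + 4·21 − 8·13 + 16·8 − 32·5 + 64·3 − 128·2 + 256·1 − 512·1 + 1024·0 = -385.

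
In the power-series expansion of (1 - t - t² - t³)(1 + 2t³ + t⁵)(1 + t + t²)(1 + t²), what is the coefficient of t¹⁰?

(1 - t - t² - t³) has coefficients 1,-1,-1,-1 for degrees 0…3.
(1 + 2t³ + t⁵) has coefficients 1,0,0,2,0,1,0,0,0,0,0 for degrees 0…10.
Multiplying by (1 + t + t²) gives running coefficients 1,1,1,2,2,3,1,1,0,0,0 for degrees 0…10.
Finally multiplying by (1 + t²), the product of all factors after the first has coefficients 1,1,2,3,3,5,3,4,1,1,0 for degrees 0…10.
[t¹⁰] = 1·0 − 1·1 − 1·1 − 1·4 = -6.

-6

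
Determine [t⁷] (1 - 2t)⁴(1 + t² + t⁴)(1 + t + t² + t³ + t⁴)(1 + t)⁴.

-5

(1 - 2t)⁴ has coefficients 1,-8,24,-32,16 for degrees 0…4.
(1 + t² + t⁴) has coefficients 1,0,1,0,1,0,0,0 for degrees 0…7.
Multiplying by (1 + t + t² + t³ + t⁴) gives running coefficients 1,1,2,2,3,2,2,1 for degrees 0…7.
Finally multiplying by (1 + t)⁴, the product of all factors after the first has coefficients 1,5,12,20,28,35,38,35 for degrees 0…7.
[t⁷] = 1·35 − 8·38 + 24·35 − 32·28 + 16·20 = -5.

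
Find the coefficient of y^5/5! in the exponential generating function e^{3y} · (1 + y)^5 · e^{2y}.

The EGF product rule gives c_5 = Σ_{k_1+k_2+k_3=5} C(5; k_1,k_2,k_3) · ∏ g_i(k_i), where e^{3y} gives (3)^k; (1+y)^5 gives the falling factorial (5)_k; e^{2y} gives (2)^k.
g_1(k) for k = 0…5: 1, 3, 9, 27, 81, 243.
g_2(k) for k = 0…5: 1, 5, 20, 60, 120, 120.
g_3(k) for k = 0…5: 1, 2, 4, 8, 16, 32.
First combine the last two factors: h(k) = Σ_j C(k,j)·g_2(j)·g_3(k−j) for k = 0…5: 1, 7, 44, 248, 1256, 5752.
c_5 = Σ_k C(5,k)·g_1(k)·h(5−k) = 1·1·5752 + 5·3·1256 + 10·9·248 + 10·27·44 + 5·81·7 + 1·243·1 = 5752 + 18840 + 22320 + 11880 + 2835 + 243 = 61870.

61870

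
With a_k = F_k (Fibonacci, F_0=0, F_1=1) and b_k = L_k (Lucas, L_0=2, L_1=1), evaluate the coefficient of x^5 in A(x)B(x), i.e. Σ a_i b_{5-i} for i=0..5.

This is [x^5] in the product of the two ordinary generating functions.
Σ = 0·11 + 1·7 + 1·4 + 2·3 + 3·1 + 5·2 = 30.

30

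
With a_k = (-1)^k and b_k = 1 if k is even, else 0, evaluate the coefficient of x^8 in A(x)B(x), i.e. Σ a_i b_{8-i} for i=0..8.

The convolution is the t^8 coefficient of A(t)B(t).
Σ = 1·1 − 1·0 + 1·1 − 1·0 + 1·1 − 1·0 + 1·1 − 1·0 + 1·1 = 5.

5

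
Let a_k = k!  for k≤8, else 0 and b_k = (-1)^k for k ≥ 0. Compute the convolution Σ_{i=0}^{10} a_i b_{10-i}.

35900

The convolution is the t^10 coefficient of A(t)B(t).
Σ = 1·1 + 1·(-1) + 2·1 + 6·(-1) + 24·1 + 120·(-1) + 720·1 + 5040·(-1) + 40320·1 + 0·(-1) + 0·1 = 35900.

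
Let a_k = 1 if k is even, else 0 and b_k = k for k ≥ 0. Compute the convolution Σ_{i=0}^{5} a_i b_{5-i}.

Write out a_i and b_{5-i} for i = 0,…,5 and sum the products.
Σ = 1·5 + 0·4 + 1·3 + 0·2 + 1·1 + 0·0 = 9.

9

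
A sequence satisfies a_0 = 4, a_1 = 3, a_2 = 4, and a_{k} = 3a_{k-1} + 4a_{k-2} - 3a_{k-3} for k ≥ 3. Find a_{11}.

The ordinary generating function has denominator 1 - 3y - 4y^2 + 3y^3.
Iterating the recurrence: a_0,…,a_{11} = 4, 3, 4, 12, 43, 165, 631, 2424, 9301, 35706, 137050, 526071.

526071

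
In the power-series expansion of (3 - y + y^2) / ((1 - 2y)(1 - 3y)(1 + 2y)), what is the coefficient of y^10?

The denominator gives the recurrence a_n = 3a_(n−1) + 4a_(n−2) − 12a_(n−3) for n ≥ 3; the numerator fixes a_0 = 3, a_1 = 8, a_2 = 37.
Iterating: 3, 8, 37, 107, 373, 1103, 3517, 10487, 32293, 96623, 293197, so a_10 = 293197.

293197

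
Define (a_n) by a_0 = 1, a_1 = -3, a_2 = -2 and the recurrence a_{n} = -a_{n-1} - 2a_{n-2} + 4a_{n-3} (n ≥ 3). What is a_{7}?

-156

The ordinary generating function has denominator 1 + x + 2x^2 - 4x^3.
Iterating the recurrence: a_0,…,a_{7} = 1, -3, -2, 12, -20, -12, 100, -156.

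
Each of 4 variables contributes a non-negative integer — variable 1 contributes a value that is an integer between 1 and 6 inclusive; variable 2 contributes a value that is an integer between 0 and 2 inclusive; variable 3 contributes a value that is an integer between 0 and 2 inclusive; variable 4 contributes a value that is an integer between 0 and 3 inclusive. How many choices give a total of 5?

26

The generating function for the choices is (y + y^2 + y^3 + y^4 + y^5 + y^6)·(1 + y + y^2)·(1 + y + y^2)·(1 + y + y^2 + y^3); the count is [y^5].
(y + y^2 + y^3 + y^4 + y^5 + y^6) has coefficients 0,1,1,1,1,1 for degrees 0…5.
(1 + y + y^2) has coefficients 1,1,1,0,0,0 for degrees 0…5.
Multiplying by (1 + y + y^2) gives running coefficients 1,2,3,2,1,0 for degrees 0…5.
Finally multiplying by (1 + y + y^2 + y^3), the product of all factors after the first has coefficients 1,3,6,8,8,6 for degrees 0…5.
[y^5] = 1·8 + 1·8 + 1·6 + 1·3 + 1·1 = 26.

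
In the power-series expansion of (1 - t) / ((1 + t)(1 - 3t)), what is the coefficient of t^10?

The denominator gives the recurrence a_n = 2a_(n−1) + 3a_(n−2) for n ≥ 2; the numerator fixes a_0 = 1, a_1 = 1.
Iterating: 1, 1, 5, 13, 41, 121, 365, 1093, 3281, 9841, 29525, so a_10 = 29525.

29525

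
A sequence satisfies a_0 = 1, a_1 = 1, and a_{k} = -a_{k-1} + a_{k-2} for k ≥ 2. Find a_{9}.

13

The ordinary generating function has denominator 1 + z - z^2.
Iterating the recurrence: a_0,…,a_{9} = 1, 1, 0, 1, -1, 2, -3, 5, -8, 13.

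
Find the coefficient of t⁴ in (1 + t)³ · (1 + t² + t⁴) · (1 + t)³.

31

(1 + t)³ has coefficients 1,3,3,1 for degrees 0…3.
(1 + t² + t⁴) has coefficients 1,0,1,0,1 for degrees 0…4.
Finally multiplying by (1 + t)³, the product of all factors after the first has coefficients 1,3,4,4,4 for degrees 0…4.
[t⁴] = 1·4 + 3·4 + 3·4 + 1·3 = 31.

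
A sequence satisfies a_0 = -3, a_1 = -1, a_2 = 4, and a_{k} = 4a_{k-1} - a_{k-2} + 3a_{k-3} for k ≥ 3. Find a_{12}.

The ordinary generating function has denominator 1 - 4t + t^2 - 3t^3.
Iterating the recurrence: a_0,…,a_{12} = -3, -1, 4, 8, 25, 104, 415, 1631, 6421, 25298, 99664, 392621, 1546714.

1546714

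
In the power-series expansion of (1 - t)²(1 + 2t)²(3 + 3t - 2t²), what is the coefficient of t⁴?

6

(1 - t)² has coefficients 1,-2,1 for degrees 0…2.
(1 + 2t)² has coefficients 1,4,4,0,0 for degrees 0…4.
Finally multiplying by (3 + 3t - 2t²), the product of all factors after the first has coefficients 3,15,22,4,-8 for degrees 0…4.
[t⁴] = 1·(-8) − 2·4 + 1·22 = 6.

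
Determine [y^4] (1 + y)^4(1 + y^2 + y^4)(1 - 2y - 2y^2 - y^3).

-26

(1 + y)^4 has coefficients 1,4,6,4,1 for degrees 0…4.
(1 + y^2 + y^4) has coefficients 1,0,1,0,1 for degrees 0…4.
Finally multiplying by (1 - 2y - 2y^2 - y^3), the product of all factors after the first has coefficients 1,-2,-1,-3,-1 for degrees 0…4.
[y^4] = 1·(-1) + 4·(-3) + 6·(-1) + 4·(-2) + 1·1 = -26.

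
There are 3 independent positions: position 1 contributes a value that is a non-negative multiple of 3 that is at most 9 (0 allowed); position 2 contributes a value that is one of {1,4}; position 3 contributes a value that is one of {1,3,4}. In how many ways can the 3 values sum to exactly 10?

The generating function for the choices is (1 + x^3 + x^6 + x^9)·(x + x^4)·(x + x^3 + x^4); the count is [x^10].
(1 + x^3 + x^6 + x^9) has coefficients 1,0,0,1,0,0,1,0,0,1 for degrees 0…9.
(x + x^4) has coefficients 0,1,0,0,1,0,0,0,0,0,0 for degrees 0…10.
Finally multiplying by (x + x^3 + x^4), the product of all factors after the first has coefficients 0,0,1,0,1,2,0,1,1,0,0 for degrees 0…10.
[x^10] = 1·0 + 1·1 + 1·1 + 1·0 = 2.

2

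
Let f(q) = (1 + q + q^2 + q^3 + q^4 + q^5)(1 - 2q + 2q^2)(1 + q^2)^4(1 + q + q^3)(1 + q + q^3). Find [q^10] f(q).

105

(1 + q + q^2 + q^3 + q^4 + q^5) has coefficients 1,1,1,1,1,1 for degrees 0…5.
(1 - 2q + 2q^2) has coefficients 1,-2,2,0,0,0,0,0,0,0,0 for degrees 0…10.
Multiplying by (1 + q^2)^4 gives running coefficients 1,-2,6,-8,14,-12,16,-8,9,-2,2 for degrees 0…10.
Multiplying by (1 + q + q^3) gives running coefficients 1,-1,4,-1,4,8,-4,22,-11,23,-8 for degrees 0…10.
Finally multiplying by (1 + q + q^3), the product of all factors after the first has coefficients 1,0,3,4,2,16,3,22,19,8,37 for degrees 0…10.
[q^10] = 1·37 + 1·8 + 1·19 + 1·22 + 1·3 + 1·16 = 105.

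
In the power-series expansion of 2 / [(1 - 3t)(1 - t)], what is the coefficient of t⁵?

728

Partial fractions give a closed form: a_n = (3)·3^n + (-1)·1^n.
At n = 5: a_5 = 728.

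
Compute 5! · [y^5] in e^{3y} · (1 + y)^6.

The EGF product rule gives c_5 = Σ_{k_1+k_2=5} C(5; k_1,k_2) · ∏ g_i(k_i), where e^{3y} gives (3)^k; (1+y)^6 gives the falling factorial (6)_k.
g_1(k) for k = 0…5: 1, 3, 9, 27, 81, 243.
g_2(k) for k = 0…5: 1, 6, 30, 120, 360, 720.
c_5 = Σ_k C(5,k)·g_1(k)·g_2(5−k) = 1·1·720 + 5·3·360 + 10·9·120 + 10·27·30 + 5·81·6 + 1·243·1 = 720 + 5400 + 10800 + 8100 + 2430 + 243 = 27693.

27693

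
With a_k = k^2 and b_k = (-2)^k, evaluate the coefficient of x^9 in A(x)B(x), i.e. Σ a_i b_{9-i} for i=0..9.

Write out a_i and b_{9-i} for i = 0,…,9 and sum the products.
Σ = 0·(-512) + 1·256 + 4·(-128) + 9·64 + 16·(-32) + 25·16 + 36·(-8) + 49·4 + 64·(-2) + 81·1 = 69.

69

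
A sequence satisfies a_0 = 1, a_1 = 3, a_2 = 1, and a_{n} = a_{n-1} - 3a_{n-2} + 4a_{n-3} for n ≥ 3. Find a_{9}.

The ordinary generating function has denominator 1 - z + 3z^2 - 4z^3.
Iterating the recurrence: a_0,…,a_{9} = 1, 3, 1, -4, 5, 21, -10, -53, 61, 180.

180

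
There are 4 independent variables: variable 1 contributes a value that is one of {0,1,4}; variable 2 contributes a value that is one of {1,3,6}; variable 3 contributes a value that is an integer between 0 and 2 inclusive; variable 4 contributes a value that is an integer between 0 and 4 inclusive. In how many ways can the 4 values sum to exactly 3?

6

The generating function for the choices is (1 + t + t^4)·(t + t^3 + t^6)·(1 + t + t^2)·(1 + t + t^2 + t^3 + t^4); the count is [t^3].
(1 + t + t^4) has coefficients 1,1,0,0 for degrees 0…3.
(t + t^3 + t^6) has coefficients 0,1,0,1 for degrees 0…3.
Multiplying by (1 + t + t^2) gives running coefficients 0,1,1,2 for degrees 0…3.
Finally multiplying by (1 + t + t^2 + t^3 + t^4), the product of all factors after the first has coefficients 0,1,2,4 for degrees 0…3.
[t^3] = 1·4 + 1·2 = 6.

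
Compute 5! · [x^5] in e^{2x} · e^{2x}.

The EGF product rule gives c_5 = Σ_{k_1+k_2=5} C(5; k_1,k_2) · ∏ g_i(k_i), where e^{2x} gives (2)^k; e^{2x} gives (2)^k.
g_1(k) for k = 0…5: 1, 2, 4, 8, 16, 32.
g_2(k) for k = 0…5: 1, 2, 4, 8, 16, 32.
c_5 = Σ_k C(5,k)·g_1(k)·g_2(5−k) = 1·1·32 + 5·2·16 + 10·4·8 + 10·8·4 + 5·16·2 + 1·32·1 = 32 + 160 + 320 + 320 + 160 + 32 = 1024.

1024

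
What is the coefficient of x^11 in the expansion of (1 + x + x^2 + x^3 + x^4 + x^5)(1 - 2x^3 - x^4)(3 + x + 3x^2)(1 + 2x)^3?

(1 + x + x^2 + x^3 + x^4 + x^5) has coefficients 1,1,1,1,1,1 for degrees 0…5.
(1 - 2x^3 - x^4) has coefficients 1,0,0,-2,-1,0,0,0,0,0,0,0 for degrees 0…11.
Multiplying by (3 + x + 3x^2) gives running coefficients 3,1,3,-6,-5,-7,-3,0,0,0,0,0 for degrees 0…11.
Finally multiplying by (1 + 2x)^3, the product of all factors after the first has coefficients 3,19,45,48,3,-85,-153,-142,-92,-24,0,0 for degrees 0…11.
[x^11] = 1·0 + 1·0 + 1·(-24) + 1·(-92) + 1·(-142) + 1·(-153) = -411.

-411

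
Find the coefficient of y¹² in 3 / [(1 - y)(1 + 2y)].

8193

Partial fractions give a closed form: a_n = (1)·1^n + (2)·(-2)^n.
At n = 12: a_12 = 8193.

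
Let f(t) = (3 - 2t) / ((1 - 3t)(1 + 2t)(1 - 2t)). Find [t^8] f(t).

27249

Partial fractions give a closed form: a_n = (21/5)·3^n + (4/5)·(-2)^n + (-2)·2^n.
At n = 8: a_8 = 27249.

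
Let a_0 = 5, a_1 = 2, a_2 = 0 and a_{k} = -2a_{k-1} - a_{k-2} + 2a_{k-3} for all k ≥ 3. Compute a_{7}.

-32

The ordinary generating function has denominator 1 + 2z + z^2 - 2z^3.
Iterating the recurrence: a_0,…,a_{7} = 5, 2, 0, 8, -12, 16, -4, -32.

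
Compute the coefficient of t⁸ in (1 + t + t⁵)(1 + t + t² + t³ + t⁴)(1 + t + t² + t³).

5

(1 + t + t⁵) has coefficients 1,1,0,0,0,1 for degrees 0…5.
(1 + t + t² + t³ + t⁴) has coefficients 1,1,1,1,1,0,0,0,0 for degrees 0…8.
Finally multiplying by (1 + t + t² + t³), the product of all factors after the first has coefficients 1,2,3,4,4,3,2,1,0 for degrees 0…8.
[t⁸] = 1·0 + 1·1 + 1·4 = 5.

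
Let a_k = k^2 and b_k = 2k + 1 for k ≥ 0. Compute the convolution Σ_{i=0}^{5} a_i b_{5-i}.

155

The convolution is the x^5 coefficient of A(x)B(x).
Σ = 0·11 + 1·9 + 4·7 + 9·5 + 16·3 + 25·1 = 155.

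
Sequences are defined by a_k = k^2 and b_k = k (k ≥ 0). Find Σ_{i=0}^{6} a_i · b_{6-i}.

This is [x^6] in the product of the two ordinary generating functions.
Σ = 0·6 + 1·5 + 4·4 + 9·3 + 16·2 + 25·1 + 36·0 = 105.

105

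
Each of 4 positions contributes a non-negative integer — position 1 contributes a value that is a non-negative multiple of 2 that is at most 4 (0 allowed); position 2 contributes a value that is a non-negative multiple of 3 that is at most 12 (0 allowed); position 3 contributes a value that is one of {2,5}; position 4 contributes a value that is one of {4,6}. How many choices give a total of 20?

The generating function for the choices is (1 + x^2 + x^4)·(1 + x^3 + x^6 + x^9 + x^12)·(x^2 + x^5)·(x^4 + x^6); the count is [x^20].
(1 + x^2 + x^4) has coefficients 1,0,1,0,1 for degrees 0…4.
(1 + x^3 + x^6 + x^9 + x^12) has coefficients 1,0,0,1,0,0,1,0,0,1,0,0,1,0,0,0,0,0,0,0,0 for degrees 0…20.
Multiplying by (x^2 + x^5) gives running coefficients 0,0,1,0,0,2,0,0,2,0,0,2,0,0,2,0,0,1,0,0,0 for degrees 0…20.
Finally multiplying by (x^4 + x^6), the product of all factors after the first has coefficients 0,0,0,0,0,0,1,0,1,2,0,2,2,0,2,2,0,2,2,0,2 for degrees 0…20.
[x^20] = 1·2 + 1·2 + 1·0 = 4.

4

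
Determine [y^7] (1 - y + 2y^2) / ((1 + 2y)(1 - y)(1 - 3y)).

1681

The denominator gives the recurrence a_n = 2a_(n−1) + 5a_(n−2) − 6a_(n−3) for n ≥ 3; the numerator fixes a_0 = 1, a_1 = 1, a_2 = 9.
Iterating: 1, 1, 9, 17, 73, 177, 617, 1681, so a_7 = 1681.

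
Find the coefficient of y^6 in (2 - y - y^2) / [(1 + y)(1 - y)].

The denominator gives the recurrence a_n = a_(n−2) for n ≥ 3; the numerator fixes a_0 = 2, a_1 = -1, a_2 = 1.
Iterating: 2, -1, 1, -1, 1, -1, 1, so a_6 = 1.

1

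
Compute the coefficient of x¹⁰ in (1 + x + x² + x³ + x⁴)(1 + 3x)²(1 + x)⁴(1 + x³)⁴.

(1 + x + x² + x³ + x⁴) has coefficients 1,1,1,1,1 for degrees 0…4.
(1 + 3x)² has coefficients 1,6,9,0,0,0,0,0,0,0,0 for degrees 0…10.
Multiplying by (1 + x)⁴ gives running coefficients 1,10,39,76,79,42,9,0,0,0,0 for degrees 0…10.
Finally multiplying by (1 + x³)⁴, the product of all factors after the first has coefficients 1,10,39,80,119,198,319,376,402,496,514 for degrees 0…10.
[x¹⁰] = 1·514 + 1·496 + 1·402 + 1·376 + 1·319 = 2107.

2107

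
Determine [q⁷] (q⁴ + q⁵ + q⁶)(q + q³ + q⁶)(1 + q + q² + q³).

4

(q⁴ + q⁵ + q⁶) has coefficients 0,0,0,0,1,1,1 for degrees 0…6.
(q + q³ + q⁶) has coefficients 0,1,0,1,0,0,1,0 for degrees 0…7.
Finally multiplying by (1 + q + q² + q³), the product of all factors after the first has coefficients 0,1,1,2,2,1,2,1 for degrees 0…7.
[q⁷] = 1·2 + 1·1 + 1·1 = 4.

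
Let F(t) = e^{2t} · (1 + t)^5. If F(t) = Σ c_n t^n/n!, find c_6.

24064

The EGF product rule gives c_6 = Σ_{k_1+k_2=6} C(6; k_1,k_2) · ∏ g_i(k_i), where e^{2t} gives (2)^k; (1+t)^5 gives the falling factorial (5)_k.
g_1(k) for k = 0…6: 1, 2, 4, 8, 16, 32, 64.
g_2(k) for k = 0…6: 1, 5, 20, 60, 120, 120, 0.
c_6 = Σ_k C(6,k)·g_1(k)·g_2(6−k) = 6·2·120 + 15·4·120 + 20·8·60 + 15·16·20 + 6·32·5 + 1·64·1 = 1440 + 7200 + 9600 + 4800 + 960 + 64 = 24064.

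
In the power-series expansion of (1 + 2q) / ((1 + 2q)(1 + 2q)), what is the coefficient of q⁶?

64

The denominator gives the recurrence a_n = −4a_(n−1) − 4a_(n−2) for n ≥ 2; the numerator fixes a_0 = 1, a_1 = -2.
Iterating: 1, -2, 4, -8, 16, -32, 64, so a_6 = 64.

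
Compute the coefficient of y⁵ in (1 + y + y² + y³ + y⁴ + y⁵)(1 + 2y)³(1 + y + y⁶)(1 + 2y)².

454

(1 + y + y² + y³ + y⁴ + y⁵) has coefficients 1,1,1,1,1,1 for degrees 0…5.
(1 + 2y)³ has coefficients 1,6,12,8,0,0 for degrees 0…5.
Multiplying by (1 + y + y⁶) gives running coefficients 1,7,18,20,8,0 for degrees 0…5.
Finally multiplying by (1 + 2y)², the product of all factors after the first has coefficients 1,11,50,120,160,112 for degrees 0…5.
[y⁵] = 1·112 + 1·160 + 1·120 + 1·50 + 1·11 + 1·1 = 454.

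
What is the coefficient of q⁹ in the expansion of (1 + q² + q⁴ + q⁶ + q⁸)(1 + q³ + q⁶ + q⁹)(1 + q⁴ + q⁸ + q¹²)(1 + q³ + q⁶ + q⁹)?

8

(1 + q² + q⁴ + q⁶ + q⁸) has coefficients 1,0,1,0,1,0,1,0,1 for degrees 0…8.
(1 + q³ + q⁶ + q⁹) has coefficients 1,0,0,1,0,0,1,0,0,1 for degrees 0…9.
Multiplying by (1 + q⁴ + q⁸ + q¹²) gives running coefficients 1,0,0,1,1,0,1,1,1,1 for degrees 0…9.
Finally multiplying by (1 + q³ + q⁶ + q⁹), the product of all factors after the first has coefficients 1,0,0,2,1,0,3,2,1,4 for degrees 0…9.
[q⁹] = 1·4 + 1·2 + 1·0 + 1·2 + 1·0 = 8.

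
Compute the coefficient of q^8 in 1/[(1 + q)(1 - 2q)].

171

Partial fractions give a closed form: a_n = (1/3)·(-1)^n + (2/3)·2^n.
At n = 8: a_8 = 171.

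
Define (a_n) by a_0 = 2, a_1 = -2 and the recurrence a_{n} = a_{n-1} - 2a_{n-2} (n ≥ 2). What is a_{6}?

-6

The ordinary generating function has denominator 1 - t + 2t^2.
Iterating the recurrence: a_0,…,a_{6} = 2, -2, -6, -2, 10, 14, -6.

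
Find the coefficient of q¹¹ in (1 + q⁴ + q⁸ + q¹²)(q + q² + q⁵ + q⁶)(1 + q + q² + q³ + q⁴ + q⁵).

6

(1 + q⁴ + q⁸ + q¹²) has coefficients 1,0,0,0,1,0,0,0,1,0,0,0 for degrees 0…11.
(q + q² + q⁵ + q⁶) has coefficients 0,1,1,0,0,1,1,0,0,0,0,0 for degrees 0…11.
Finally multiplying by (1 + q + q² + q³ + q⁴ + q⁵), the product of all factors after the first has coefficients 0,1,2,2,2,3,4,3,2,2,2,1 for degrees 0…11.
[q¹¹] = 1·1 + 1·3 + 1·2 = 6.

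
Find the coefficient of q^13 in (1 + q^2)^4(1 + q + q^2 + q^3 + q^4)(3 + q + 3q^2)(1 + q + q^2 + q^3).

99

(1 + q^2)^4 has coefficients 1,0,4,0,6,0,4,0,1 for degrees 0…8.
(1 + q + q^2 + q^3 + q^4) has coefficients 1,1,1,1,1,0,0,0,0,0,0,0,0,0 for degrees 0…13.
Multiplying by (3 + q + 3q^2) gives running coefficients 3,4,7,7,7,4,3,0,0,0,0,0,0,0 for degrees 0…13.
Finally multiplying by (1 + q + q^2 + q^3), the product of all factors after the first has coefficients 3,7,14,21,25,25,21,14,7,3,0,0,0,0 for degrees 0…13.
[q^13] = 1·0 + 4·0 + 6·3 + 4·14 + 1·25 = 99.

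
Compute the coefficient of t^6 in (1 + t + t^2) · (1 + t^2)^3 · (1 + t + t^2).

13

(1 + t + t^2) has coefficients 1,1,1 for degrees 0…2.
(1 + t^2)^3 has coefficients 1,0,3,0,3,0,1 for degrees 0…6.
Finally multiplying by (1 + t + t^2), the product of all factors after the first has coefficients 1,1,4,3,6,3,4 for degrees 0…6.
[t^6] = 1·4 + 1·3 + 1·6 = 13.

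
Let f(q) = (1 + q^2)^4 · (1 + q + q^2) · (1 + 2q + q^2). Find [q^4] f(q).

(1 + q^2)^4 has coefficients 1,0,4,0,6 for degrees 0…4.
(1 + q + q^2) has coefficients 1,1,1,0,0 for degrees 0…4.
Finally multiplying by (1 + 2q + q^2), the product of all factors after the first has coefficients 1,3,4,3,1 for degrees 0…4.
[q^4] = 1·1 + 4·4 + 6·1 = 23.

23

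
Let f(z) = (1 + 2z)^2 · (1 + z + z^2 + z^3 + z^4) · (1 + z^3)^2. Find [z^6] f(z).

23

(1 + 2z)^2 has coefficients 1,4,4 for degrees 0…2.
(1 + z + z^2 + z^3 + z^4) has coefficients 1,1,1,1,1,0,0 for degrees 0…6.
Finally multiplying by (1 + z^3)^2, the product of all factors after the first has coefficients 1,1,1,3,3,2,3 for degrees 0…6.
[z^6] = 1·3 + 4·2 + 4·3 = 23.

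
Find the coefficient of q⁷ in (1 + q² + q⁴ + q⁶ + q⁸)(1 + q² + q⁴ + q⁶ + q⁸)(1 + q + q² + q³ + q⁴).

7

(1 + q² + q⁴ + q⁶ + q⁸) has coefficients 1,0,1,0,1,0,1,0 for degrees 0…7.
(1 + q² + q⁴ + q⁶ + q⁸) has coefficients 1,0,1,0,1,0,1,0 for degrees 0…7.
Finally multiplying by (1 + q + q² + q³ + q⁴), the product of all factors after the first has coefficients 1,1,2,2,3,2,3,2 for degrees 0…7.
[q⁷] = 1·2 + 1·2 + 1·2 + 1·1 = 7.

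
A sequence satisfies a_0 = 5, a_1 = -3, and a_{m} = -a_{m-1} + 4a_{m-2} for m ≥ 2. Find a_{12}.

209695

The ordinary generating function has denominator 1 + q - 4q^2.
Iterating the recurrence: a_0,…,a_{12} = 5, -3, 23, -35, 127, -267, 775, -1843, 4943, -12315, 32087, -81347, 209695.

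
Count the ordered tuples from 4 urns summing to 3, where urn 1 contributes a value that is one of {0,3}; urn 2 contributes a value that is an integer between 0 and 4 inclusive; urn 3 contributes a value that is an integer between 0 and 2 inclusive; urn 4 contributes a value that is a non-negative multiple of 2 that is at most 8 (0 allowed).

6

The generating function for the choices is (1 + q^3)·(1 + q + q^2 + q^3 + q^4)·(1 + q + q^2)·(1 + q^2 + q^4 + q^6 + q^8); the count is [q^3].
(1 + q^3) has coefficients 1,0,0,1 for degrees 0…3.
(1 + q + q^2 + q^3 + q^4) has coefficients 1,1,1,1 for degrees 0…3.
Multiplying by (1 + q + q^2) gives running coefficients 1,2,3,3 for degrees 0…3.
Finally multiplying by (1 + q^2 + q^4 + q^6 + q^8), the product of all factors after the first has coefficients 1,2,4,5 for degrees 0…3.
[q^3] = 1·5 + 1·1 = 6.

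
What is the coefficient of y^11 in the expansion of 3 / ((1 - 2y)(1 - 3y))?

1582035

Partial fractions give a closed form: a_n = (-6)·2^n + (9)·3^n.
At n = 11: a_11 = 1582035.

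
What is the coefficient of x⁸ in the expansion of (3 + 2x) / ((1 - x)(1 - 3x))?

36083

Partial fractions give a closed form: a_n = (-5/2)·1^n + (11/2)·3^n.
At n = 8: a_8 = 36083.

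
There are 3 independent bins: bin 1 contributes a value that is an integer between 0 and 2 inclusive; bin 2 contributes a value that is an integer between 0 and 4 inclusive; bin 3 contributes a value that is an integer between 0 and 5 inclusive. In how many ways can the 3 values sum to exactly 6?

The generating function for the choices is (1 + x + x²)·(1 + x + x² + x³ + x⁴)·(1 + x + x² + x³ + x⁴ + x⁵); the count is [x⁶].
(1 + x + x²) has coefficients 1,1,1 for degrees 0…2.
(1 + x + x² + x³ + x⁴) has coefficients 1,1,1,1,1,0,0 for degrees 0…6.
Finally multiplying by (1 + x + x² + x³ + x⁴ + x⁵), the product of all factors after the first has coefficients 1,2,3,4,5,5,4 for degrees 0…6.
[x⁶] = 1·4 + 1·5 + 1·5 = 14.

14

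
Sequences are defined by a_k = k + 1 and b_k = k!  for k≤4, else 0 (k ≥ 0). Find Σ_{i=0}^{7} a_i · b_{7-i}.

This is [x^7] in the product of the two ordinary generating functions.
Σ = 1·0 + 2·0 + 3·0 + 4·24 + 5·6 + 6·2 + 7·1 + 8·1 = 153.

153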